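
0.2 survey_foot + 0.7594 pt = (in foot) 0.2009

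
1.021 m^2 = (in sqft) 10.99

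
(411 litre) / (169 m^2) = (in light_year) 2.571e-19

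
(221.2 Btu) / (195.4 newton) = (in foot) 3919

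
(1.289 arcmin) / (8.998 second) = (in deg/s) 0.002388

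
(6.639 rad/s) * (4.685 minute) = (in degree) 1.069e+05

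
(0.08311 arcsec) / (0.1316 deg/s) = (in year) 5.563e-12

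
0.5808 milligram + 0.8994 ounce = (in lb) 0.05621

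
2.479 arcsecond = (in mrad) 0.01202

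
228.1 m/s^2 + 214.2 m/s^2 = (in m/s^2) 442.3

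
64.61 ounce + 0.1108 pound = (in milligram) 1.882e+06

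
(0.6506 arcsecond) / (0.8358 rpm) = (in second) 3.604e-05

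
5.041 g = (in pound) 0.01111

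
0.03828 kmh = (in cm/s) 1.063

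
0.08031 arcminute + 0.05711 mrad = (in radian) 8.047e-05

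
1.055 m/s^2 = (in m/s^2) 1.055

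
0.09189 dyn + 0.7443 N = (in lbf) 0.1673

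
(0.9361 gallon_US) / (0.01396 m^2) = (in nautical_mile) 0.0001371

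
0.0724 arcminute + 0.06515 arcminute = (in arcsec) 8.253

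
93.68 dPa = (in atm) 9.245e-05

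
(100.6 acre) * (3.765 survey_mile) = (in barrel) 1.552e+10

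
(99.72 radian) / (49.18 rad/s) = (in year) 6.43e-08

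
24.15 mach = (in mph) 1.839e+04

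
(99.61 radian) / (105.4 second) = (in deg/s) 54.15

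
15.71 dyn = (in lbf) 3.532e-05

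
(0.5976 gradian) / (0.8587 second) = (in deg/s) 0.6263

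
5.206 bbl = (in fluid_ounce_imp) 2.913e+04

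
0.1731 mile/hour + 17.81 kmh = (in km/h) 18.09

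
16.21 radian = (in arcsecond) 3.344e+06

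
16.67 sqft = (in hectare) 0.0001549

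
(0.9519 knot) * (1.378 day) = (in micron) 5.83e+10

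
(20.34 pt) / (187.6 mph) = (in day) 9.903e-10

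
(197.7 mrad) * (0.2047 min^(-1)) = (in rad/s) 0.0006745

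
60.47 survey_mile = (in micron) 9.732e+10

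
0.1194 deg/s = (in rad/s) 0.002084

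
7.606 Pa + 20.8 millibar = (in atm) 0.0206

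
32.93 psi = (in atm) 2.241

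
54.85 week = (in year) 1.052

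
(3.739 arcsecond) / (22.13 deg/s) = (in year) 1.488e-12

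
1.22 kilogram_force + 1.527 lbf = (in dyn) 1.876e+06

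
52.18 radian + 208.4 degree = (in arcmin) 1.919e+05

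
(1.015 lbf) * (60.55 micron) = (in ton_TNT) 6.534e-14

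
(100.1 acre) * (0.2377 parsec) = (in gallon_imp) 6.536e+23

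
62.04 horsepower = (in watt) 4.626e+04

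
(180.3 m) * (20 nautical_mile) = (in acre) 1650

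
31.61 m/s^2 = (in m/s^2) 31.61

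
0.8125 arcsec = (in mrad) 0.003939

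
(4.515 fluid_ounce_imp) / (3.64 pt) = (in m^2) 0.0999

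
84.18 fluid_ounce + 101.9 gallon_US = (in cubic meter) 0.3882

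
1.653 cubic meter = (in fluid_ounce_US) 5.589e+04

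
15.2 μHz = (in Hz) 1.52e-05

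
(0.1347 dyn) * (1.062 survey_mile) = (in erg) 2.302e+04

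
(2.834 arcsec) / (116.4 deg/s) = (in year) 2.145e-13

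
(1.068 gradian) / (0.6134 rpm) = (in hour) 7.255e-05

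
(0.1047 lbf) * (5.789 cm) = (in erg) 2.696e+05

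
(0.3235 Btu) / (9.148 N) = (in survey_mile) 0.02318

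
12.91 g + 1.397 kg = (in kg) 1.41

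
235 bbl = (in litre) 3.736e+04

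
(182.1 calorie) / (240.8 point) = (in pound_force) 2016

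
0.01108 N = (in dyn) 1108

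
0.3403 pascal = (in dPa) 3.403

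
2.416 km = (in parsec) 7.83e-14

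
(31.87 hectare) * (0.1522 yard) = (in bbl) 2.79e+05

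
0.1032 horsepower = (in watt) 76.96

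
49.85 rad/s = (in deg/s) 2856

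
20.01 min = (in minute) 20.01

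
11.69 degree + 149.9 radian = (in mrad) 1.501e+05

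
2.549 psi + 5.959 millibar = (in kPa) 18.17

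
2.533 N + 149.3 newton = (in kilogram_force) 15.48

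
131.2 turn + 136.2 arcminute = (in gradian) 5.248e+04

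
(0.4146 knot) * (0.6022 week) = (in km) 77.68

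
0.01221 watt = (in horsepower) 1.637e-05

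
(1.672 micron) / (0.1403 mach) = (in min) 5.833e-10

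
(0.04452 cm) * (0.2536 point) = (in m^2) 3.983e-08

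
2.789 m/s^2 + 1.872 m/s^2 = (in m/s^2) 4.661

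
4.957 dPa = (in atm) 4.892e-06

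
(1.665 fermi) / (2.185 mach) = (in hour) 6.216e-22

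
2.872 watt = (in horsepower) 0.003851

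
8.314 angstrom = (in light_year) 8.788e-26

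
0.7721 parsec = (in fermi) 2.382e+31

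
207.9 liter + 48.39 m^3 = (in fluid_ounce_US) 1.643e+06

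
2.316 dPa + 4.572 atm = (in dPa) 4.633e+06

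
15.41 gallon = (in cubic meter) 0.05833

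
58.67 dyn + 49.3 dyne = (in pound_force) 0.0002427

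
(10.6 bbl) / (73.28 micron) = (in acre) 5.683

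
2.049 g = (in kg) 0.002049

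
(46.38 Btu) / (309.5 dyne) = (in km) 1.581e+04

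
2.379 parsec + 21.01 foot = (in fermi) 7.341e+31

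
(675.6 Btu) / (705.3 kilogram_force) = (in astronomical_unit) 6.889e-10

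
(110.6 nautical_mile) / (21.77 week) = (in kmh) 0.05601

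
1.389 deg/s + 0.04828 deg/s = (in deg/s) 1.437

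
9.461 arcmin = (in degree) 0.1577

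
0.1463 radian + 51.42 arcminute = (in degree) 9.239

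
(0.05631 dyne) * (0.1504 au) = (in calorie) 3028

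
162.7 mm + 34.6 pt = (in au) 1.169e-12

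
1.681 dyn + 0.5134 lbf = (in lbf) 0.5134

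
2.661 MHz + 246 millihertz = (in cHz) 2.661e+08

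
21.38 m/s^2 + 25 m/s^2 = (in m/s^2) 46.38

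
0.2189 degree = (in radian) 0.003821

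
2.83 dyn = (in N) 2.83e-05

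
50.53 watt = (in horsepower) 0.06776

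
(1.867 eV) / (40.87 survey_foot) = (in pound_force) 5.398e-21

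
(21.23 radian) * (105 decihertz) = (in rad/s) 222.9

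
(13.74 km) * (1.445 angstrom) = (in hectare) 1.985e-10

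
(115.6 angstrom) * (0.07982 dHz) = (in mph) 2.064e-10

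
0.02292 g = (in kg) 2.292e-05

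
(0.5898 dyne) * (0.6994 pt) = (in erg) 0.01455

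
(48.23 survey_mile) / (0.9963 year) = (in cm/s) 0.247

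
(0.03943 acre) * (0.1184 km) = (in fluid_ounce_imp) 6.649e+08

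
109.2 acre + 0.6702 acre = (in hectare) 44.46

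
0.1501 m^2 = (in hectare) 1.501e-05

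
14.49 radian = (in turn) 2.306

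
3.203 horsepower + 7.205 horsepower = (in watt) 7761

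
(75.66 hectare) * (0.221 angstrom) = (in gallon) 0.004417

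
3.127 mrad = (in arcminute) 10.75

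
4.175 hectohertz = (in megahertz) 0.0004175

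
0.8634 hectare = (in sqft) 9.294e+04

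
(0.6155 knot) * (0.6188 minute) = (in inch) 462.8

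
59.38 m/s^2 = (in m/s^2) 59.38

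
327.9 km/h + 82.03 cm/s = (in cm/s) 9190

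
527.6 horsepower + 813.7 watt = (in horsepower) 528.7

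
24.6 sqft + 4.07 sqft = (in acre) 0.0006582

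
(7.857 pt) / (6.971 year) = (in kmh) 4.539e-11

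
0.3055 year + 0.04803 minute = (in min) 1.606e+05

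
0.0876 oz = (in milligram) 2483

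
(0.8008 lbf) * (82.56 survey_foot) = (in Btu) 0.08496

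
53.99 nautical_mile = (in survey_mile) 62.13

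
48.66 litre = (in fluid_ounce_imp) 1713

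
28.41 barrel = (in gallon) 1193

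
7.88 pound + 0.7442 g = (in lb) 7.882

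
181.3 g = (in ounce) 6.395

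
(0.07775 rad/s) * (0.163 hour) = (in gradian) 2904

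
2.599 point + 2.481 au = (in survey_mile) 2.306e+08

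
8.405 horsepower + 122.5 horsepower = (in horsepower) 130.9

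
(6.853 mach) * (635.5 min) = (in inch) 3.503e+09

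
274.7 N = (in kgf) 28.01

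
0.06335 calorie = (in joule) 0.2651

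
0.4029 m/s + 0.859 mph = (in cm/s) 78.69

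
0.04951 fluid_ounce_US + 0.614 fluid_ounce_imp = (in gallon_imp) 0.00416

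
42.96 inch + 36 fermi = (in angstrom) 1.091e+10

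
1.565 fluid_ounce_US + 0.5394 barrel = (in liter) 85.8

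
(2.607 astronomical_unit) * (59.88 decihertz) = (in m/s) 2.335e+12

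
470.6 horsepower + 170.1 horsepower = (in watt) 4.778e+05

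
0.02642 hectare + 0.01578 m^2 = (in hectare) 0.02642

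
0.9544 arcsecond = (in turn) 7.364e-07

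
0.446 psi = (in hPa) 30.75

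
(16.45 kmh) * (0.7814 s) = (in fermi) 3.571e+15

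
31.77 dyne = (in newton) 0.0003177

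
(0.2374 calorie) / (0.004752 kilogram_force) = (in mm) 2.131e+04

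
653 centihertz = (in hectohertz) 0.0653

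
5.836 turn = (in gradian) 2334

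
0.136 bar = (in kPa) 13.6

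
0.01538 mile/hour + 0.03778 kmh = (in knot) 0.03376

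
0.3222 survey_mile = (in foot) 1701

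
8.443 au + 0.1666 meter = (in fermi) 1.263e+27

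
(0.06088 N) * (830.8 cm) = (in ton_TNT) 1.209e-10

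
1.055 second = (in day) 1.221e-05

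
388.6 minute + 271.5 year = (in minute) 1.427e+08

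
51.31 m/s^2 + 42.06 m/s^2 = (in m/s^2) 93.37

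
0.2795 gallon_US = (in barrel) 0.006655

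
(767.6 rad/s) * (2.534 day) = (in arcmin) 5.777e+11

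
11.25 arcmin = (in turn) 0.0005208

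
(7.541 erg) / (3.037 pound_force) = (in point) 0.0001582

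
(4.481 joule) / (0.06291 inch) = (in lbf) 630.4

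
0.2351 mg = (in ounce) 8.293e-06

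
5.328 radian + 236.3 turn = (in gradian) 9.486e+04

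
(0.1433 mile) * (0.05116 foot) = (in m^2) 3.596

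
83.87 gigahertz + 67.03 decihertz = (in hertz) 8.387e+10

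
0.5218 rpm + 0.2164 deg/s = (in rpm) 0.5579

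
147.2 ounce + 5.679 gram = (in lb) 9.213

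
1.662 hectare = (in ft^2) 1.789e+05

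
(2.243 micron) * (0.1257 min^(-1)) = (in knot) 9.134e-09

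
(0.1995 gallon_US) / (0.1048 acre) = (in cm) 0.0001781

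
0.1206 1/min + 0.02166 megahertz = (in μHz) 2.166e+10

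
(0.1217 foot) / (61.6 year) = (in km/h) 6.874e-11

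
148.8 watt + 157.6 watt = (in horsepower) 0.4109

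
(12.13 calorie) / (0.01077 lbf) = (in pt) 3.003e+06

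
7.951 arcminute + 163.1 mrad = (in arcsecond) 3.412e+04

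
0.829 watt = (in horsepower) 0.001112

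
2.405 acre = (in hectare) 0.9733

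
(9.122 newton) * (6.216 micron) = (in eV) 3.539e+14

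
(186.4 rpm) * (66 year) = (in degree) 2.328e+12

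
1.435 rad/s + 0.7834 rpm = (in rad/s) 1.517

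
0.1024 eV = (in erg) 1.641e-13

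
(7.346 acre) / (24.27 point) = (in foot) 1.139e+07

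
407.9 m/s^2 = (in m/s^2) 407.9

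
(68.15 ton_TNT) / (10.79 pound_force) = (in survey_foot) 1.949e+10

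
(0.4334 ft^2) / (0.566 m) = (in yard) 0.0778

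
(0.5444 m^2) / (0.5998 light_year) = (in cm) 9.594e-15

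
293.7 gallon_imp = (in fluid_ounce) 4.515e+04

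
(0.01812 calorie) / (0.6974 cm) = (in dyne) 1.087e+06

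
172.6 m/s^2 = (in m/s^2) 172.6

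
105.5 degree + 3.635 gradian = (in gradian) 120.9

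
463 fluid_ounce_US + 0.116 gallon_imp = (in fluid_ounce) 480.8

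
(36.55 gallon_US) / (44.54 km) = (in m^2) 3.106e-06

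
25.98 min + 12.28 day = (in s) 1.063e+06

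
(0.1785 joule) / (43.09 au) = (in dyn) 2.769e-09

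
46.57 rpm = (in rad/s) 4.877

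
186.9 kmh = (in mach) 0.1525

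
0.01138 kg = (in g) 11.38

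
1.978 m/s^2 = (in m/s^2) 1.978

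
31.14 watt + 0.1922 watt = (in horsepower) 0.04202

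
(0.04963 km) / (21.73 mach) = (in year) 2.127e-10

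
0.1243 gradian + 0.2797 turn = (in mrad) 1759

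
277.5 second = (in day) 0.003212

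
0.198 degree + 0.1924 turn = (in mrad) 1212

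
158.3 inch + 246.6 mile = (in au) 2.653e-06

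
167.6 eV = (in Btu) 2.545e-20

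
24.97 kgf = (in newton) 244.9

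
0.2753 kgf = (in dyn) 2.7e+05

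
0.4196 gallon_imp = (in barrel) 0.012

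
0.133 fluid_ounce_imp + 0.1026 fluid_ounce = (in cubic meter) 6.813e-06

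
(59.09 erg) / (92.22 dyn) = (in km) 6.408e-06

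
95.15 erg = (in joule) 9.515e-06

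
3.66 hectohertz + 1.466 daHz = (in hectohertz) 3.807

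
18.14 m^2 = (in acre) 0.004482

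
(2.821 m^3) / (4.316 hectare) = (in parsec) 2.118e-21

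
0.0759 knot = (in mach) 0.0001147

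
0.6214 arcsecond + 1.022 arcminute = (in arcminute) 1.032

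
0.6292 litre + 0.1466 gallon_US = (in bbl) 0.007448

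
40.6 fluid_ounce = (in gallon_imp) 0.2641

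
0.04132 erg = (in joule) 4.132e-09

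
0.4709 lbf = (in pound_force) 0.4709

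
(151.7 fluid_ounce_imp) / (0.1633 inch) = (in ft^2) 11.19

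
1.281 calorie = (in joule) 5.36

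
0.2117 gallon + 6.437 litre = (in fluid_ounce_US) 244.8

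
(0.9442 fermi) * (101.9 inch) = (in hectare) 2.444e-19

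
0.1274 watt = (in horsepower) 0.0001708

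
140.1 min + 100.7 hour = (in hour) 103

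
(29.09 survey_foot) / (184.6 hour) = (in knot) 2.594e-05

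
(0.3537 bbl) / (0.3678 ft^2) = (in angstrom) 1.646e+10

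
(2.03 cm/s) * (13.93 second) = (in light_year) 2.989e-17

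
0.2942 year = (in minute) 1.546e+05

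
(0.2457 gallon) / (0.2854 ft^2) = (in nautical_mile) 1.894e-05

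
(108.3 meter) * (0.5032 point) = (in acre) 4.751e-06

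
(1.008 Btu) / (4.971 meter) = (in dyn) 2.139e+07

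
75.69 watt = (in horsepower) 0.1015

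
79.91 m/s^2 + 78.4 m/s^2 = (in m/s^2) 158.3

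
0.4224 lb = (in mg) 1.916e+05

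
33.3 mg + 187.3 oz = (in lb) 11.71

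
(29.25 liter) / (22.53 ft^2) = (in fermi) 1.397e+13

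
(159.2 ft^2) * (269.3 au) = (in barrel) 3.748e+15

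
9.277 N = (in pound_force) 2.086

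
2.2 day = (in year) 0.006027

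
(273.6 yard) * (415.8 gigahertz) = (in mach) 3.055e+11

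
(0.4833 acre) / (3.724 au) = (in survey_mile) 2.181e-12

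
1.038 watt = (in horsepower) 0.001392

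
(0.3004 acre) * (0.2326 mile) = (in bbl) 2.862e+06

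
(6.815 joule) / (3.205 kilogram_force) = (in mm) 216.8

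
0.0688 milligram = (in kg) 6.88e-08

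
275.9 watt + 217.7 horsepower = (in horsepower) 218.1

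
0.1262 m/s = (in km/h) 0.4543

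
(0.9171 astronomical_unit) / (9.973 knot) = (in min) 4.457e+08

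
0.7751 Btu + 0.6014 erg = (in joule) 817.8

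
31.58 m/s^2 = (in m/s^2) 31.58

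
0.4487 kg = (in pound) 0.9892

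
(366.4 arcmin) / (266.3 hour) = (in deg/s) 6.37e-06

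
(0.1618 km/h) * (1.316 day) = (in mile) 3.175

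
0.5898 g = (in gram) 0.5898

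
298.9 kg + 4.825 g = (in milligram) 2.989e+08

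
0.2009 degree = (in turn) 0.0005581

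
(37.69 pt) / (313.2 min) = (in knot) 1.375e-06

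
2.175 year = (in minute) 1.143e+06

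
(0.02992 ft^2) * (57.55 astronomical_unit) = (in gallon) 6.322e+12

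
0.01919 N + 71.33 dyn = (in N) 0.0199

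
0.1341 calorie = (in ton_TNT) 1.341e-10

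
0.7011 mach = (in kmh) 859.4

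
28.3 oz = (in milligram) 8.023e+05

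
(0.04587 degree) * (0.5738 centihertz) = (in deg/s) 0.0002632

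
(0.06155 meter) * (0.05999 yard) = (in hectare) 3.376e-07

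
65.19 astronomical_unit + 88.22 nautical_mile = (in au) 65.19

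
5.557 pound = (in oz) 88.91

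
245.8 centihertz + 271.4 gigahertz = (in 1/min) 1.628e+13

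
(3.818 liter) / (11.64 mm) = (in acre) 8.105e-05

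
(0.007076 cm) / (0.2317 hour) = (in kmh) 3.054e-07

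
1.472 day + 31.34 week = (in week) 31.55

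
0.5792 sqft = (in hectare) 5.381e-06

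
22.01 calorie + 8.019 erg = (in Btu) 0.08728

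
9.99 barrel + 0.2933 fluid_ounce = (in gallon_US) 419.6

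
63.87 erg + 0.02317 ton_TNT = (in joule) 9.694e+07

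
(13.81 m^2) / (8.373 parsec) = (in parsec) 1.732e-33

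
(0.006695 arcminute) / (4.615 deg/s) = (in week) 3.998e-11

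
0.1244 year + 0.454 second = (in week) 6.487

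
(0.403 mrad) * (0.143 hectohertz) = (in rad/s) 0.005763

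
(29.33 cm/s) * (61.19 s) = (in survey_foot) 58.88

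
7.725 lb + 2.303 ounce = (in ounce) 125.9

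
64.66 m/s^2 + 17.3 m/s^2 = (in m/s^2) 81.96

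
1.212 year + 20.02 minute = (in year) 1.212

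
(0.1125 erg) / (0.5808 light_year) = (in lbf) 4.603e-25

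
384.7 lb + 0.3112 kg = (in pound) 385.4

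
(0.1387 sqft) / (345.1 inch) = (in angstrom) 1.47e+07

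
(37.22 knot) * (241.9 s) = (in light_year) 4.896e-13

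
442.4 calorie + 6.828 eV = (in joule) 1851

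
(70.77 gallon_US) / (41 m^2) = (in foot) 0.02144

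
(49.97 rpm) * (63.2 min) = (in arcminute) 6.822e+07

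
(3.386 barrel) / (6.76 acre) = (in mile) 1.223e-08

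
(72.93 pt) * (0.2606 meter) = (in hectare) 6.705e-07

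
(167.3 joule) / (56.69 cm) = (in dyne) 2.951e+07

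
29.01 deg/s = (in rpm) 4.835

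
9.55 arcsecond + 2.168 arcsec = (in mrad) 0.05681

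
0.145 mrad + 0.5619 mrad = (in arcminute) 2.43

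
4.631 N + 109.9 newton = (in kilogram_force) 11.68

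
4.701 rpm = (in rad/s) 0.4923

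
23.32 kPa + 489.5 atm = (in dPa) 4.962e+08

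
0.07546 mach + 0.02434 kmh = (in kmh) 92.52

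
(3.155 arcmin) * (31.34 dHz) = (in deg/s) 0.1648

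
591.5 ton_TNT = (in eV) 1.545e+31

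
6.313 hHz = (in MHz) 0.0006313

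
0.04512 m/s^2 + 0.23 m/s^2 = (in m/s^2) 0.2751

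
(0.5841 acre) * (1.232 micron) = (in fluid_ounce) 98.47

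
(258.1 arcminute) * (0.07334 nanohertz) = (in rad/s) 5.506e-12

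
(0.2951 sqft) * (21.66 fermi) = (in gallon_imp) 1.306e-13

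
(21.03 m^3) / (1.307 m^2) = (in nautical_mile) 0.008688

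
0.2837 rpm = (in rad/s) 0.02971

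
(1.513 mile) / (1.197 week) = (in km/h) 0.01211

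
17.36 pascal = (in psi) 0.002518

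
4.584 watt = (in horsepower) 0.006147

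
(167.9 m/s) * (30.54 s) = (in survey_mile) 3.186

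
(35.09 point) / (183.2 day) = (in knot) 1.52e-09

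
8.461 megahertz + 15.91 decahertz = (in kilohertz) 8461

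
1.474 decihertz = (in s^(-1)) 0.1474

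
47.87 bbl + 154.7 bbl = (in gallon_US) 8508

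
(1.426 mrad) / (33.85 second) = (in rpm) 0.0004023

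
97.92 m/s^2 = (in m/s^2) 97.92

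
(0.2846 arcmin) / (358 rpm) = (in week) 3.651e-12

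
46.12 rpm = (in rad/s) 4.83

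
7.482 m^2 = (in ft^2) 80.54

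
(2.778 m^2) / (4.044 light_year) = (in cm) 7.261e-15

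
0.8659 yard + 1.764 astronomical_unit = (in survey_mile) 1.64e+08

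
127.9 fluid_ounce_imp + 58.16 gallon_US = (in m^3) 0.2238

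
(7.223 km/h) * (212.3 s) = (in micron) 4.26e+08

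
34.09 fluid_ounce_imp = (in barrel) 0.006092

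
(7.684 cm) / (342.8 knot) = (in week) 7.204e-10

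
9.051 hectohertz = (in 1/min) 5.431e+04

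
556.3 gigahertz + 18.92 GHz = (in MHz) 5.752e+05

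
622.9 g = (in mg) 6.229e+05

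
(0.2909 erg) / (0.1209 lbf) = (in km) 5.409e-11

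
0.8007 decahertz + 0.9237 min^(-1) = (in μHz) 8.022e+06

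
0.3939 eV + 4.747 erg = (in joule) 4.747e-07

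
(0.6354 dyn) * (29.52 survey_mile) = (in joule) 0.3019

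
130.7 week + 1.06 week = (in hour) 2.214e+04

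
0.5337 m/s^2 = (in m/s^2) 0.5337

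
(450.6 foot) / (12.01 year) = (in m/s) 3.626e-07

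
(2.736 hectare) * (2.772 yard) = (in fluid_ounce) 2.345e+09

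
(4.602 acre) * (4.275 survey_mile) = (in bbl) 8.059e+08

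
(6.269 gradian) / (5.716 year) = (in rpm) 5.217e-09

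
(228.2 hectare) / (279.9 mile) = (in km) 0.005066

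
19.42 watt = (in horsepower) 0.02604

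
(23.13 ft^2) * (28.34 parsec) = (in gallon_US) 4.964e+20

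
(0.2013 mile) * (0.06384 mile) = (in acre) 8.225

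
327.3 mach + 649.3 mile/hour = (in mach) 328.2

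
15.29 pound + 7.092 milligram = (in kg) 6.935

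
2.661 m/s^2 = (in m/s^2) 2.661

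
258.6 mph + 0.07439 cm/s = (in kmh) 416.2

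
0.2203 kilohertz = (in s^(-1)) 220.3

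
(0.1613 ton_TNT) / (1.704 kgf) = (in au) 0.00027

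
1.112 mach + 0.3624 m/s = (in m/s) 379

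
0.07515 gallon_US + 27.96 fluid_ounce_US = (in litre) 1.111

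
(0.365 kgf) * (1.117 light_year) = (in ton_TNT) 9.041e+06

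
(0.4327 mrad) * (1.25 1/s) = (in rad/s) 0.0005409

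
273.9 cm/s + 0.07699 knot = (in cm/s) 277.9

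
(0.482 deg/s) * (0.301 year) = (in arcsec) 1.647e+10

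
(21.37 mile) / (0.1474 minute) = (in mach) 11.42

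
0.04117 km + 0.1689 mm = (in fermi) 4.117e+16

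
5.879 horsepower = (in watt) 4384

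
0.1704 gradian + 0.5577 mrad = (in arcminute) 11.12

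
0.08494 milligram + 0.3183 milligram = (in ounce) 1.422e-05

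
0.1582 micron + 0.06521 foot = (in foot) 0.06521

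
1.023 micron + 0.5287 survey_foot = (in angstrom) 1.611e+09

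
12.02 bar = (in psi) 174.3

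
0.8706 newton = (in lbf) 0.1957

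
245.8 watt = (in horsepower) 0.3296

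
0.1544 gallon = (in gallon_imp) 0.1286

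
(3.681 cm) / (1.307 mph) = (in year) 1.998e-09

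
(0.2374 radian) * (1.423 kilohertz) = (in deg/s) 1.936e+04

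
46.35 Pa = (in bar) 0.0004635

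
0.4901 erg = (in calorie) 1.171e-08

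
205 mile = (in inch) 1.299e+07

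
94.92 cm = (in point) 2691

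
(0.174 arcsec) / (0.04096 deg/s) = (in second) 0.00118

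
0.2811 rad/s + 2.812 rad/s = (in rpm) 29.54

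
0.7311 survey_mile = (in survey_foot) 3860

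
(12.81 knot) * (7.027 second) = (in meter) 46.31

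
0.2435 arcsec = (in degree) 6.764e-05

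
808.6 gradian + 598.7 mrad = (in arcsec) 2.743e+06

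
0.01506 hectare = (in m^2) 150.6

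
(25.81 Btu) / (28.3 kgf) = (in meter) 98.12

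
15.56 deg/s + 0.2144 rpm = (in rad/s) 0.294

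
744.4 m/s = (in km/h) 2680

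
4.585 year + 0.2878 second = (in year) 4.585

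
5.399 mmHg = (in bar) 0.007198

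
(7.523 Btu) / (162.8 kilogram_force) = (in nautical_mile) 0.002684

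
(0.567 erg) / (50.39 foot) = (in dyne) 0.0003692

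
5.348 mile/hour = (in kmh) 8.607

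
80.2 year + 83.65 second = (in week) 4182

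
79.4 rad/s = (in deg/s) 4549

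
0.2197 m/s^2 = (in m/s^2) 0.2197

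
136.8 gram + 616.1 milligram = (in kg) 0.1374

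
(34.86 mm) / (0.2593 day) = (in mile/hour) 3.481e-06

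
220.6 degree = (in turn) 0.6128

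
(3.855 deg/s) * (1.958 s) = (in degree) 7.548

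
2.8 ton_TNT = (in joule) 1.172e+10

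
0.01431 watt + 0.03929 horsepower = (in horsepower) 0.03931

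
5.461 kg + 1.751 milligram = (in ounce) 192.6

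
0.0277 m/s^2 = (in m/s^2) 0.0277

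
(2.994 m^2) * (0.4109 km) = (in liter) 1.23e+06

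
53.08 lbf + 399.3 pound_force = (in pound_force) 452.4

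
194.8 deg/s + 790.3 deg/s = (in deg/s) 985.1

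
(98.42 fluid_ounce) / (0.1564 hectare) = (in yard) 2.035e-06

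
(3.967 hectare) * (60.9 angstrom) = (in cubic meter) 0.0002416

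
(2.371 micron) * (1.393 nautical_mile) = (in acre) 1.511e-06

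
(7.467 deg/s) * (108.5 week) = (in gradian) 5.444e+08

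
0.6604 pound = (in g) 299.6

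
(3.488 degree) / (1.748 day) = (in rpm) 3.849e-06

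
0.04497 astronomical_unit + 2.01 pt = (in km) 6.727e+06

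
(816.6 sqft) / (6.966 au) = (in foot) 2.388e-10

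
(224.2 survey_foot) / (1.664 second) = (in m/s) 41.07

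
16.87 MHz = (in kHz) 1.687e+04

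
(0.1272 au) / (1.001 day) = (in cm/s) 2.2e+07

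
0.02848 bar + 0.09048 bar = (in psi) 1.725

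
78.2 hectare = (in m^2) 7.82e+05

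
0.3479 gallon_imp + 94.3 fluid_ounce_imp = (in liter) 4.261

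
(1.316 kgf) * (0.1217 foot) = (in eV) 2.988e+18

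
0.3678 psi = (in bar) 0.02536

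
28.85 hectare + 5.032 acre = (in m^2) 3.089e+05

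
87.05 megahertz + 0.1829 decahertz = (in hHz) 8.705e+05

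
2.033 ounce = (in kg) 0.05763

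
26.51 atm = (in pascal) 2.686e+06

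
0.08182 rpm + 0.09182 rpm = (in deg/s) 1.042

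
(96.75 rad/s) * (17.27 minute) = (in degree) 5.744e+06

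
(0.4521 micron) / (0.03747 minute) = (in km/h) 7.239e-07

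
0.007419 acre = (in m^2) 30.02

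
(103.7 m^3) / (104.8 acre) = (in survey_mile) 1.519e-07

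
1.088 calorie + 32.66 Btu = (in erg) 3.446e+11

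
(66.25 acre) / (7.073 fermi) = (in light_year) 4007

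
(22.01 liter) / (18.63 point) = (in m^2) 3.349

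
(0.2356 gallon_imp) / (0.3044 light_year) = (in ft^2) 4.003e-18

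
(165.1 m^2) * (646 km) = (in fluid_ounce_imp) 3.754e+12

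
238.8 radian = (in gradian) 1.52e+04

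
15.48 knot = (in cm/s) 796.4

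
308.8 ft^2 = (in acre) 0.007089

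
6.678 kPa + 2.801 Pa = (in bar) 0.06681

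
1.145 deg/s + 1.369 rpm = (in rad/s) 0.1633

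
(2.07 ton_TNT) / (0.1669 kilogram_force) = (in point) 1.5e+13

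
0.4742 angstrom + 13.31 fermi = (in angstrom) 0.4743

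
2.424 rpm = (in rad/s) 0.2538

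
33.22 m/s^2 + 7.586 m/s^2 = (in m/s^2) 40.81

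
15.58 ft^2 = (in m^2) 1.447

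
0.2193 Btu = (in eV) 1.444e+21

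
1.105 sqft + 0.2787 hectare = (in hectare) 0.2787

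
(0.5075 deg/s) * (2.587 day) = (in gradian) 1.26e+05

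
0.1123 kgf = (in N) 1.101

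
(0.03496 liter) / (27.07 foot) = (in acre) 1.047e-09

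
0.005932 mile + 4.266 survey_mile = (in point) 1.949e+07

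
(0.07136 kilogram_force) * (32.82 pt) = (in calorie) 0.001937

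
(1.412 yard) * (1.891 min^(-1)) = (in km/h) 0.1465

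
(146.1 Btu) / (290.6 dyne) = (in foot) 1.74e+08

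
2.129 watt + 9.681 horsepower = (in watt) 7221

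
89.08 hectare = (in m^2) 8.908e+05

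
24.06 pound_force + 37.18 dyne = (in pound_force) 24.06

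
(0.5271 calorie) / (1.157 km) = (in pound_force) 0.0004285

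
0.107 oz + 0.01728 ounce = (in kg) 0.003523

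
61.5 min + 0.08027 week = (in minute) 870.6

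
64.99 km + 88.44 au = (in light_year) 0.001398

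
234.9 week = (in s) 1.421e+08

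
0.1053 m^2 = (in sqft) 1.133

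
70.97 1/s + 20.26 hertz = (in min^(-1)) 5474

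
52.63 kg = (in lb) 116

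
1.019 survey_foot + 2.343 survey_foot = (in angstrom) 1.025e+10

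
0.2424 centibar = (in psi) 0.03516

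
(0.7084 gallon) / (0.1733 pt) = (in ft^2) 472.1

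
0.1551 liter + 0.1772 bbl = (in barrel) 0.1782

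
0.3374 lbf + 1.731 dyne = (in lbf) 0.3374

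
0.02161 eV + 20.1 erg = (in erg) 20.1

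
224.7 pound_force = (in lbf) 224.7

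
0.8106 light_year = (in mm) 7.669e+18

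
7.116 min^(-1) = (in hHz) 0.001186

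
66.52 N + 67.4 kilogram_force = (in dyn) 7.275e+07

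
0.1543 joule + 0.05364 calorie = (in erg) 3.787e+06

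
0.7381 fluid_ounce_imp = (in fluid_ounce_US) 0.7091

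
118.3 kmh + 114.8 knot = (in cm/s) 9192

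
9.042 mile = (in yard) 1.591e+04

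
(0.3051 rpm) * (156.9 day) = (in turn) 6.893e+04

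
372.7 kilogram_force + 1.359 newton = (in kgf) 372.8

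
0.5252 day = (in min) 756.3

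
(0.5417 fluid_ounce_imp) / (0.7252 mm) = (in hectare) 2.122e-06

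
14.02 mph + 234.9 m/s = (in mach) 0.7083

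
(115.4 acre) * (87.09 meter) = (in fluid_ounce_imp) 1.431e+12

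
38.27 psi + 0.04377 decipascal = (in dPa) 2.639e+06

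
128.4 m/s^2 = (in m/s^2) 128.4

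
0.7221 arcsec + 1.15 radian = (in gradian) 73.21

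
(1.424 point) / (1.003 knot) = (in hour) 2.704e-07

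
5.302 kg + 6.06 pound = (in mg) 8.051e+06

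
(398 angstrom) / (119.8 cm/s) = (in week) 5.493e-14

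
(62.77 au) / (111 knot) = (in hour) 4.568e+07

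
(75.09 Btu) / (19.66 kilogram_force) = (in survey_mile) 0.2553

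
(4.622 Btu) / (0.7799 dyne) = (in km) 6.253e+05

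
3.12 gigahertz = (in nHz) 3.12e+18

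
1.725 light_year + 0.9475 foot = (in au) 1.091e+05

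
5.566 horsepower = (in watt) 4151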